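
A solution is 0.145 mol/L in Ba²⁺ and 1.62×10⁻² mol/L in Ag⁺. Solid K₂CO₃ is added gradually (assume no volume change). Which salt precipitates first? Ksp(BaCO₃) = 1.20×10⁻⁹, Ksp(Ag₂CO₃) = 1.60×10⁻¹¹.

BaCO₃

Each salt precipitates once Q = Ksp for that salt.
For BaCO₃: [CO₃²⁻] = (Ksp/[Ba²⁺]) = 8.28×10⁻⁹ mol/L
For Ag₂CO₃: [CO₃²⁻] = (Ksp/[Ag⁺]^2) = 6.10×10⁻⁸ mol/L
Since BaCO₃ needs less CO₃²⁻ to reach saturation, it precipitates first.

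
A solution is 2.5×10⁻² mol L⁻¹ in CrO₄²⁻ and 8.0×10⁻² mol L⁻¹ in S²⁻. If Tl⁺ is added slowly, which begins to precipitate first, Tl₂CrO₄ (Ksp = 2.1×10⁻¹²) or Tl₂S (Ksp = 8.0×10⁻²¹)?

Tl₂S

Precipitation of each salt begins when its ion product equals Ksp.
For Tl₂CrO₄: [Tl⁺] = (Ksp/[CrO₄²⁻])^(1/2) = 9.2×10⁻⁶ mol L⁻¹
For Tl₂S: [Tl⁺] = (Ksp/[S²⁻])^(1/2) = 3.2×10⁻¹⁰ mol L⁻¹
Since Tl₂S needs less Tl⁺ to reach saturation, it precipitates first.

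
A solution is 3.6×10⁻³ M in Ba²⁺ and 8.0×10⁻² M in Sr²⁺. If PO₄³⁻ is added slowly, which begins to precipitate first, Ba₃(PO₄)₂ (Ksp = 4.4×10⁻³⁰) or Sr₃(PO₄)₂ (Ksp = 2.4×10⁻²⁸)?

Sr₃(PO₄)₂

Precipitation of each salt begins when its ion product equals Ksp.
For Ba₃(PO₄)₂: [PO₄³⁻] = (Ksp/[Ba²⁺]^3)^(1/2) = 9.7×10⁻¹² M
For Sr₃(PO₄)₂: [PO₄³⁻] = (Ksp/[Sr²⁺]^3)^(1/2) = 6.8×10⁻¹³ M
Since Sr₃(PO₄)₂ needs less PO₄³⁻ to reach saturation, it precipitates first.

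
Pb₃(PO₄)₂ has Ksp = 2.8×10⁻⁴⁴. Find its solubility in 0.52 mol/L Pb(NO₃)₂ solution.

2.2×10⁻²² M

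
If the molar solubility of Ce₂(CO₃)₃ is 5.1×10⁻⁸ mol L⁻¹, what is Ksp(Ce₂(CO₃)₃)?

Ksp = 3.7×10⁻³⁵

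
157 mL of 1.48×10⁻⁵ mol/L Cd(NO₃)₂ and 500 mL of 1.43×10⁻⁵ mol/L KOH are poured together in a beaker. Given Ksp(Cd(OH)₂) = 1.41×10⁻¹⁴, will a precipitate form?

No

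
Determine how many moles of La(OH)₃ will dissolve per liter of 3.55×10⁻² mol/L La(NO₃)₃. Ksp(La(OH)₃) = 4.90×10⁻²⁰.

La(OH)₃(s) ⇌ La³⁺(aq) + 3 OH⁻(aq)
Let s be the solubility of La(OH)₃ here. The common ion gives [La³⁺] ≈ 3.55×10⁻² mol/L, and [OH⁻] = 3s.
Ksp = [La³⁺][OH⁻]^3 = (3.55×10⁻²)(3s)^3
(3s)^3 = 4.90×10⁻²⁰ / (3.55×10⁻²) = 1.38×10⁻¹⁸
s = 3.71×10⁻⁷ mol/L

3.71×10⁻⁷ M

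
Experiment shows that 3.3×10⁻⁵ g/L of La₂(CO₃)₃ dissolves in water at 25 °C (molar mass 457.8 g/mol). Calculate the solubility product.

Ksp = 2.1×10⁻³⁴

Convert to molarity: s = 3.3×10⁻⁵ / 457.8 = 7.208×10⁻⁸ mol/L
La₂(CO₃)₃(s) ⇌ 2 La³⁺(aq) + 3 CO₃²⁻(aq)
For each mole of La₂(CO₃)₃ that dissolves per liter, [La³⁺] = 2s and [CO₃²⁻] = 3s; let s denote this solubility.
Ksp = [La³⁺]^2[CO₃²⁻]^3 = (2s)^2 · (3s)^3 = 108s^5
Ksp = 108 × (7.208×10⁻⁸)^5 = 2.1×10⁻³⁴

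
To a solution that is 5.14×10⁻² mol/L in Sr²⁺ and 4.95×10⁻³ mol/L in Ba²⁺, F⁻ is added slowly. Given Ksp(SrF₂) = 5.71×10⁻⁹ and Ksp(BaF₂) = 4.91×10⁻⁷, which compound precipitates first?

SrF₂

A salt starts to precipitate once the ion product Q reaches its Ksp.
For SrF₂: [F⁻] = (Ksp/[Sr²⁺])^(1/2) = 3.33×10⁻⁴ mol/L
For BaF₂: [F⁻] = (Ksp/[Ba²⁺])^(1/2) = 9.96×10⁻³ mol/L
SrF₂ requires the lower [F⁻], so it precipitates first.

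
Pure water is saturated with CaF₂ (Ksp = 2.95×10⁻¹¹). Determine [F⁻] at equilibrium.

3.89×10⁻⁴ M

CaF₂(s) ⇌ Ca²⁺(aq) + 2 F⁻(aq)
For each mole of CaF₂ that dissolves per liter, [Ca²⁺] = s and [F⁻] = 2s; let s denote this solubility.
Ksp = [Ca²⁺][F⁻]^2 = s · (2s)^2 = 4s^3 = 2.95×10⁻¹¹
s = 1.95×10⁻⁴ M
[F⁻] = 2s = 3.89×10⁻⁴ M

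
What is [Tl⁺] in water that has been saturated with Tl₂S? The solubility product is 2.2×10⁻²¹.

1.6×10⁻⁷ M

Tl₂S(s) ⇌ 2 Tl⁺(aq) + S²⁻(aq)
Let s be the molar solubility. Then [Tl⁺] = 2s and [S²⁻] = s.
Ksp = [Tl⁺]^2[S²⁻] = (2s)^2 · s = 4s^3 = 2.2×10⁻²¹
s = 8.2×10⁻⁸ mol/L
[Tl⁺] = 2s = 1.6×10⁻⁷ mol/L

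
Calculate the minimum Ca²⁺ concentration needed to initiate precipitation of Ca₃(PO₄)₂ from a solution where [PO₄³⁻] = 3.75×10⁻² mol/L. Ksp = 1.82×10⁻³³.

1.09×10⁻¹⁰ M

Each salt precipitates once Q = Ksp for that salt.
Ca₃(PO₄)₂(s) ⇌ 3 Ca²⁺(aq) + 2 PO₄³⁻(aq)
Ksp = [Ca²⁺]^3[PO₄³⁻]^2 = [Ca²⁺]^3(3.75×10⁻²)^2
[Ca²⁺]^3 = 1.82×10⁻³³ / (3.75×10⁻²)^2 = 1.29×10⁻³⁰
[Ca²⁺] = 1.09×10⁻¹⁰ mol/L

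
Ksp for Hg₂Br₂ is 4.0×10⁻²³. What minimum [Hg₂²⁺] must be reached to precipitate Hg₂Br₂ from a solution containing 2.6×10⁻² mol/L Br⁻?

5.9×10⁻²⁰ M

The threshold for precipitation is Q = Ksp.
Hg₂Br₂(s) ⇌ Hg₂²⁺(aq) + 2 Br⁻(aq)
Ksp = [Hg₂²⁺][Br⁻]^2 = [Hg₂²⁺](2.6×10⁻²)^2
[Hg₂²⁺] = 4.0×10⁻²³ / (2.6×10⁻²)^2 = 5.9×10⁻²⁰
[Hg₂²⁺] = 5.9×10⁻²⁰ mol/L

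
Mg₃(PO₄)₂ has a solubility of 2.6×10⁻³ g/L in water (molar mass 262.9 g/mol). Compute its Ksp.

Ksp = 1.0×10⁻²³

s = (2.6×10⁻³ g L⁻¹)/(262.9 g mol⁻¹) = 9.890×10⁻⁶ M
Mg₃(PO₄)₂(s) ⇌ 3 Mg²⁺(aq) + 2 PO₄³⁻(aq)
If s mol/L of Mg₃(PO₄)₂ dissolves, [Mg²⁺] = 3s and [PO₄³⁻] = 2s.
Ksp = [Mg²⁺]^3[PO₄³⁻]^2 = (3s)^3 · (2s)^2 = 108s^5
Ksp = 108 × (9.890×10⁻⁶)^5 = 1.0×10⁻²³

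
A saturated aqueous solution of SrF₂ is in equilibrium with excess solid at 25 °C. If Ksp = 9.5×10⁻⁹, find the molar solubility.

1.3×10⁻³ M

SrF₂(s) ⇌ Sr²⁺(aq) + 2 F⁻(aq)
If s mol/L of SrF₂ dissolves, [Sr²⁺] = s and [F⁻] = 2s.
Ksp = [Sr²⁺][F⁻]^2 = s · (2s)^2 = 4s^3
4s^3 = 9.5×10⁻⁹  ⇒  s^3 = 2.4×10⁻⁹
s = 1.3×10⁻³ M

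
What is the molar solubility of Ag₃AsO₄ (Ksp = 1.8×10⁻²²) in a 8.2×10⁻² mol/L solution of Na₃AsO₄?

4.3×10⁻⁸ M

Ag₃AsO₄(s) ⇌ 3 Ag⁺(aq) + AsO₄³⁻(aq)
Let s be the solubility of Ag₃AsO₄ here. The common ion gives [AsO₄³⁻] ≈ 8.2×10⁻² mol/L, and [Ag⁺] = 3s.
Ksp = [Ag⁺]^3[AsO₄³⁻] = (3s)^3(8.2×10⁻²)
(3s)^3 = 1.8×10⁻²² / (8.2×10⁻²) = 2.2×10⁻²¹
s = 4.3×10⁻⁸ mol/L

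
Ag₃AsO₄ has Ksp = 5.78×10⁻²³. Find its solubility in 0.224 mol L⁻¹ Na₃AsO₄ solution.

2.12×10⁻⁸ M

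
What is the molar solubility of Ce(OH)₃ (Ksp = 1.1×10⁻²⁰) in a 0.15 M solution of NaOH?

Ce(OH)₃(s) ⇌ Ce³⁺(aq) + 3 OH⁻(aq)
OH⁻ is already present at 0.15 M. If s mol/L of Ce(OH)₃ dissolves, [Ce³⁺] = s while [OH⁻] ≈ 0.15 M.
Ksp = [Ce³⁺][OH⁻]^3 = s(0.15)^3
s = 1.1×10⁻²⁰ / (0.15)^3 = 3.3×10⁻¹⁸
s = 3.3×10⁻¹⁸ M

3.3×10⁻¹⁸ M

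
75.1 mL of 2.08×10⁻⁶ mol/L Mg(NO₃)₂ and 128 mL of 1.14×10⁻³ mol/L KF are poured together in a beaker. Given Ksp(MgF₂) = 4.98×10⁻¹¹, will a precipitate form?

Total volume after mixing = 75.1 + 128 = 203.1 mL.
[Mg²⁺] = (2.08×10⁻⁶)(75.1)/203.1 = 7.69×10⁻⁷ mol/L
[F⁻] = (1.14×10⁻³)(128)/203.1 = 7.18×10⁻⁴ mol/L
Q = [Mg²⁺][F⁻]^2 = 3.97×10⁻¹³
Q = 3.97×10⁻¹³ < Ksp = 4.98×10⁻¹¹, so the solution is unsaturated and no precipitate forms.

No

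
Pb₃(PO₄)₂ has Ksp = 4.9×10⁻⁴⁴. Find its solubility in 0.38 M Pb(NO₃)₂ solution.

4.7×10⁻²² M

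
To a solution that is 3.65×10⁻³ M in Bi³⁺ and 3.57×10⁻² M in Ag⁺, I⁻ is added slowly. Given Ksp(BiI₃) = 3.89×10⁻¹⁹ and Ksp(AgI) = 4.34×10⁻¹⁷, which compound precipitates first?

The threshold for precipitation is Q = Ksp.
For BiI₃: [I⁻] = (Ksp/[Bi³⁺])^(1/3) = 4.74×10⁻⁶ M
For AgI: [I⁻] = (Ksp/[Ag⁺]) = 1.22×10⁻¹⁵ M
Since AgI needs less I⁻ to reach saturation, it precipitates first.

AgI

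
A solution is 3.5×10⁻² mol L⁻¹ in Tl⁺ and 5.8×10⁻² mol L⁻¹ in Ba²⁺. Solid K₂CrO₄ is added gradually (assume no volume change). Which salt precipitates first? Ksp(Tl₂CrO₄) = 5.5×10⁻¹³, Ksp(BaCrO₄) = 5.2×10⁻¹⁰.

Tl₂CrO₄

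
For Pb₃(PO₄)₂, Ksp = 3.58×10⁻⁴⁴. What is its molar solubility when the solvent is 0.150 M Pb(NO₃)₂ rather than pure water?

1.63×10⁻²¹ M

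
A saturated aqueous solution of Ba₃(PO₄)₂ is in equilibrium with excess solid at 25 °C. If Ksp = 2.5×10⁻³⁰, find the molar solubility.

Ba₃(PO₄)₂(s) ⇌ 3 Ba²⁺(aq) + 2 PO₄³⁻(aq)
If s mol/L of Ba₃(PO₄)₂ dissolves, [Ba²⁺] = 3s and [PO₄³⁻] = 2s.
Ksp = [Ba²⁺]^3[PO₄³⁻]^2 = (3s)^3 · (2s)^2 = 108s^5
108s^5 = 2.5×10⁻³⁰  ⇒  s^5 = 2.3×10⁻³²
s = 4.7×10⁻⁷ mol/L

4.7×10⁻⁷ M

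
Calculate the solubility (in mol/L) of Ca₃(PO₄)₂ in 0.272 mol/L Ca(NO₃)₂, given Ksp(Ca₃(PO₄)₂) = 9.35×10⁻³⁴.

Ca₃(PO₄)₂(s) ⇌ 3 Ca²⁺(aq) + 2 PO₄³⁻(aq)
With Ca²⁺ already at 0.272 mol/L and s small, take [Ca²⁺] ≈ 0.272 mol/L and [PO₄³⁻] = 2s.
Ksp = [Ca²⁺]^3[PO₄³⁻]^2 = (0.272)^3(2s)^2
(2s)^2 = 9.35×10⁻³⁴ / (0.272)^3 = 4.65×10⁻³²
s = 1.08×10⁻¹⁶ mol/L

1.08×10⁻¹⁶ M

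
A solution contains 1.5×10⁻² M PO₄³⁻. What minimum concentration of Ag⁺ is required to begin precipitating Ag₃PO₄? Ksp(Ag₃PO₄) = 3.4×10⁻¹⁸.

Each salt precipitates once Q = Ksp for that salt.
Ag₃PO₄(s) ⇌ 3 Ag⁺(aq) + PO₄³⁻(aq)
Ksp = [Ag⁺]^3[PO₄³⁻] = [Ag⁺]^3(1.5×10⁻²)
[Ag⁺]^3 = 3.4×10⁻¹⁸ / (1.5×10⁻²) = 2.3×10⁻¹⁶
[Ag⁺] = 6.1×10⁻⁶ M

6.1×10⁻⁶ M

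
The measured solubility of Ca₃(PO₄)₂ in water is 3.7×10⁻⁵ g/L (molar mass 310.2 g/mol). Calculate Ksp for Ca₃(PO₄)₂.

Ksp = 2.6×10⁻³³

s = (3.7×10⁻⁵ g L⁻¹)/(310.2 g mol⁻¹) = 1.193×10⁻⁷ M
Ca₃(PO₄)₂(s) ⇌ 3 Ca²⁺(aq) + 2 PO₄³⁻(aq)
With molar solubility s: [Ca²⁺] = 3s, [PO₄³⁻] = 2s.
Ksp = [Ca²⁺]^3[PO₄³⁻]^2 = (3s)^3 · (2s)^2 = 108s^5
Ksp = 108 × (1.193×10⁻⁷)^5 = 2.6×10⁻³³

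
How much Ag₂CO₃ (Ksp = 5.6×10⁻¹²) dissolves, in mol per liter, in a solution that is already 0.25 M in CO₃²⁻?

2.4×10⁻⁶ M

Ag₂CO₃(s) ⇌ 2 Ag⁺(aq) + CO₃²⁻(aq)
Let s be the solubility of Ag₂CO₃ here. The common ion gives [CO₃²⁻] ≈ 0.25 M, and [Ag⁺] = 2s.
Ksp = [Ag⁺]^2[CO₃²⁻] = (2s)^2(0.25)
(2s)^2 = 5.6×10⁻¹² / (0.25) = 2.2×10⁻¹¹
s = 2.4×10⁻⁶ M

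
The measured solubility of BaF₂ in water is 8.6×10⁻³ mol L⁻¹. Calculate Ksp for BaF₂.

Ksp = 2.5×10⁻⁶

BaF₂(s) ⇌ Ba²⁺(aq) + 2 F⁻(aq)
Call the molar solubility s, so that [Ba²⁺] = s and [F⁻] = 2s.
Ksp = [Ba²⁺][F⁻]^2 = s · (2s)^2 = 4s^3
Ksp = 4 × (8.6×10⁻³)^3 = 2.5×10⁻⁶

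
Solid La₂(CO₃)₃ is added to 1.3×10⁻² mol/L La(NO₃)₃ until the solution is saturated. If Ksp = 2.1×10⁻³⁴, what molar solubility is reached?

La₂(CO₃)₃(s) ⇌ 2 La³⁺(aq) + 3 CO₃²⁻(aq)
Let s be the solubility of La₂(CO₃)₃ here. The common ion gives [La³⁺] ≈ 1.3×10⁻² mol/L, and [CO₃²⁻] = 3s.
Ksp = [La³⁺]^2[CO₃²⁻]^3 = (1.3×10⁻²)^2(3s)^3
(3s)^3 = 2.1×10⁻³⁴ / (1.3×10⁻²)^2 = 1.2×10⁻³⁰
s = 3.6×10⁻¹¹ mol/L

3.6×10⁻¹¹ M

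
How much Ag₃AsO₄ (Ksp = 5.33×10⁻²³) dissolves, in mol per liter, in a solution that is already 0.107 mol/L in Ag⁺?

4.35×10⁻²⁰ M

Ag₃AsO₄(s) ⇌ 3 Ag⁺(aq) + AsO₄³⁻(aq)
The solution already contains Ag⁺ at 0.107 mol/L. Let s be the molar solubility of Ag₃AsO₄.
[Ag⁺] ≈ 0.107 mol/L (common ion dominates); [AsO₄³⁻] = s.
Ksp = [Ag⁺]^3[AsO₄³⁻] = (0.107)^3s
s = 5.33×10⁻²³ / (0.107)^3 = 4.35×10⁻²⁰
s = 4.35×10⁻²⁰ mol/L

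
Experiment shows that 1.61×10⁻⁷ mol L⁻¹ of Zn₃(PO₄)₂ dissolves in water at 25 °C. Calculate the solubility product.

Zn₃(PO₄)₂(s) ⇌ 3 Zn²⁺(aq) + 2 PO₄³⁻(aq)
Call the molar solubility s, so that [Zn²⁺] = 3s and [PO₄³⁻] = 2s.
Ksp = [Zn²⁺]^3[PO₄³⁻]^2 = (3s)^3 · (2s)^2 = 108s^5
Ksp = 108 × (1.61×10⁻⁷)^5 = 1.17×10⁻³²

Ksp = 1.17×10⁻³²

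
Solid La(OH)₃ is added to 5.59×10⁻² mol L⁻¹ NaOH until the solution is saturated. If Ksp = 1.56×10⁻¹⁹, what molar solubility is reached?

8.93×10⁻¹⁶ M

La(OH)₃(s) ⇌ La³⁺(aq) + 3 OH⁻(aq)
The solution already contains OH⁻ at 5.59×10⁻² mol L⁻¹. Let s be the molar solubility of La(OH)₃.
[OH⁻] ≈ 5.59×10⁻² mol L⁻¹ (common ion dominates); [La³⁺] = s.
Ksp = [La³⁺][OH⁻]^3 = s(5.59×10⁻²)^3
s = 1.56×10⁻¹⁹ / (5.59×10⁻²)^3 = 8.93×10⁻¹⁶
s = 8.93×10⁻¹⁶ mol L⁻¹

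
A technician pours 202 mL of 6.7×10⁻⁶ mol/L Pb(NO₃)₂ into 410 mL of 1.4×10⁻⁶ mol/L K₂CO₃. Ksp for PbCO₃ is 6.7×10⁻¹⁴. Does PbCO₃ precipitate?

Total volume after mixing = 202 + 410 = 612 mL.
[Pb²⁺] = (6.7×10⁻⁶)(202)/612 = 2.2×10⁻⁶ mol/L
[CO₃²⁻] = (1.4×10⁻⁶)(410)/612 = 9.4×10⁻⁷ mol/L
Q = [Pb²⁺][CO₃²⁻] = 2.1×10⁻¹²
Since Q (2.1×10⁻¹²) exceeds Ksp (6.7×10⁻¹⁴), PbCO₃ will precipitate.

Yes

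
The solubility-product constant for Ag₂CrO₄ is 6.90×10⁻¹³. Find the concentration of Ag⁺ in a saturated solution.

1.11×10⁻⁴ M

Ag₂CrO₄(s) ⇌ 2 Ag⁺(aq) + CrO₄²⁻(aq)
For each mole of Ag₂CrO₄ that dissolves per liter, [Ag⁺] = 2s and [CrO₄²⁻] = s; let s denote this solubility.
Ksp = [Ag⁺]^2[CrO₄²⁻] = (2s)^2 · s = 4s^3 = 6.90×10⁻¹³
s = 5.57×10⁻⁵ mol L⁻¹
[Ag⁺] = 2s = 1.11×10⁻⁴ mol L⁻¹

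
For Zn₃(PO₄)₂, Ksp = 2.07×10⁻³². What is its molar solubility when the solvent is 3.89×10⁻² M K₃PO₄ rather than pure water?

7.97×10⁻¹¹ M

Zn₃(PO₄)₂(s) ⇌ 3 Zn²⁺(aq) + 2 PO₄³⁻(aq)
PO₄³⁻ is already present at 3.89×10⁻² M. If s mol/L of Zn₃(PO₄)₂ dissolves, [Zn²⁺] = 3s while [PO₄³⁻] ≈ 3.89×10⁻² M.
Ksp = [Zn²⁺]^3[PO₄³⁻]^2 = (3s)^3(3.89×10⁻²)^2
(3s)^3 = 2.07×10⁻³² / (3.89×10⁻²)^2 = 1.37×10⁻²⁹
s = 7.97×10⁻¹¹ M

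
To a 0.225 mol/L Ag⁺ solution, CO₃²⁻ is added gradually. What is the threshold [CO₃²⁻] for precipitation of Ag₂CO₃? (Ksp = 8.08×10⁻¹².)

1.60×10⁻¹⁰ M

The threshold for precipitation is Q = Ksp.
Ag₂CO₃(s) ⇌ 2 Ag⁺(aq) + CO₃²⁻(aq)
Ksp = [Ag⁺]^2[CO₃²⁻] = [CO₃²⁻](0.225)^2
[CO₃²⁻] = 8.08×10⁻¹² / (0.225)^2 = 1.60×10⁻¹⁰
[CO₃²⁻] = 1.60×10⁻¹⁰ mol/L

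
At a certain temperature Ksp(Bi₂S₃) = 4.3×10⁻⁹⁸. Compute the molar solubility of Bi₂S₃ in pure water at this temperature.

Bi₂S₃(s) ⇌ 2 Bi³⁺(aq) + 3 S²⁻(aq)
Let s be the molar solubility. Then [Bi³⁺] = 2s and [S²⁻] = 3s.
Ksp = [Bi³⁺]^2[S²⁻]^3 = (2s)^2 · (3s)^3 = 108s^5
108s^5 = 4.3×10⁻⁹⁸  ⇒  s^5 = 4.0×10⁻¹⁰⁰
s = (4.0×10⁻¹⁰⁰)^(1/5) = 1.3×10⁻²⁰ M

1.3×10⁻²⁰ M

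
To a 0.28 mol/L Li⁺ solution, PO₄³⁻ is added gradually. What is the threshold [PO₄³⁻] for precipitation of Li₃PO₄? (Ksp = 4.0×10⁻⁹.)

1.8×10⁻⁷ M

Each salt precipitates once Q = Ksp for that salt.
Li₃PO₄(s) ⇌ 3 Li⁺(aq) + PO₄³⁻(aq)
Ksp = [Li⁺]^3[PO₄³⁻] = [PO₄³⁻](0.28)^3
[PO₄³⁻] = 4.0×10⁻⁹ / (0.28)^3 = 1.8×10⁻⁷
[PO₄³⁻] = 1.8×10⁻⁷ mol/L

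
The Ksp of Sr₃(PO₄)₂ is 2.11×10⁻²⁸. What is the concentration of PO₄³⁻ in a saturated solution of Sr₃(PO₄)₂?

2.29×10⁻⁶ M

Sr₃(PO₄)₂(s) ⇌ 3 Sr²⁺(aq) + 2 PO₄³⁻(aq)
If s mol/L of Sr₃(PO₄)₂ dissolves, [Sr²⁺] = 3s and [PO₄³⁻] = 2s.
Ksp = [Sr²⁺]^3[PO₄³⁻]^2 = (3s)^3 · (2s)^2 = 108s^5 = 2.11×10⁻²⁸
s = 1.14×10⁻⁶ M
[PO₄³⁻] = 2s = 2.29×10⁻⁶ M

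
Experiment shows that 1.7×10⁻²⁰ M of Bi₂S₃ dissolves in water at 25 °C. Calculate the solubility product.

Ksp = 1.5×10⁻⁹⁷

Bi₂S₃(s) ⇌ 2 Bi³⁺(aq) + 3 S²⁻(aq)
Call the molar solubility s, so that [Bi³⁺] = 2s and [S²⁻] = 3s.
Ksp = [Bi³⁺]^2[S²⁻]^3 = (2s)^2 · (3s)^3 = 108s^5
Ksp = 108 × (1.7×10⁻²⁰)^5 = 1.5×10⁻⁹⁷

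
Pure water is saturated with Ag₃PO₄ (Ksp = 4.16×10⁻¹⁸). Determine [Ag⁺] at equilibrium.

5.94×10⁻⁵ M

Ag₃PO₄(s) ⇌ 3 Ag⁺(aq) + PO₄³⁻(aq)
If s mol/L of Ag₃PO₄ dissolves, [Ag⁺] = 3s and [PO₄³⁻] = s.
Ksp = [Ag⁺]^3[PO₄³⁻] = (3s)^3 · s = 27s^4 = 4.16×10⁻¹⁸
s = 1.98×10⁻⁵ mol/L
[Ag⁺] = 3s = 5.94×10⁻⁵ mol/L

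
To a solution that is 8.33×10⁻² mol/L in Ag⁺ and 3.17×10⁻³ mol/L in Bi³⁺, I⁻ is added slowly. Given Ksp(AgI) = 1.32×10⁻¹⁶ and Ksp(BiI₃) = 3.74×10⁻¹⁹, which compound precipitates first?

Precipitation of each salt begins when its ion product equals Ksp.
For AgI: [I⁻] = (Ksp/[Ag⁺]) = 1.58×10⁻¹⁵ mol/L
For BiI₃: [I⁻] = (Ksp/[Bi³⁺])^(1/3) = 4.90×10⁻⁶ mol/L
Since AgI needs less I⁻ to reach saturation, it precipitates first.

AgI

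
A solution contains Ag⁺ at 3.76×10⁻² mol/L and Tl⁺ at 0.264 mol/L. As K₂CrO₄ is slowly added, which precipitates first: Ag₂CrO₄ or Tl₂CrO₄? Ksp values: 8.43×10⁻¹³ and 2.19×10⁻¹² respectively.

Each salt precipitates once Q = Ksp for that salt.
For Ag₂CrO₄: [CrO₄²⁻] = (Ksp/[Ag⁺]^2) = 5.96×10⁻¹⁰ mol/L
For Tl₂CrO₄: [CrO₄²⁻] = (Ksp/[Tl⁺]^2) = 3.14×10⁻¹¹ mol/L
Tl₂CrO₄ requires the lower [CrO₄²⁻], so it precipitates first.

Tl₂CrO₄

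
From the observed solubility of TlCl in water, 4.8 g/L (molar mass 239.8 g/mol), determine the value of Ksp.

Ksp = 4.0×10⁻⁴

Convert to molarity: s = 4.8 / 239.8 = 2.002×10⁻² mol/L
TlCl(s) ⇌ Tl⁺(aq) + Cl⁻(aq)
With molar solubility s: [Tl⁺] = s, [Cl⁻] = s.
Ksp = [Tl⁺][Cl⁻] = s · s = s^2
Ksp = (2.002×10⁻²)^2 = 4.0×10⁻⁴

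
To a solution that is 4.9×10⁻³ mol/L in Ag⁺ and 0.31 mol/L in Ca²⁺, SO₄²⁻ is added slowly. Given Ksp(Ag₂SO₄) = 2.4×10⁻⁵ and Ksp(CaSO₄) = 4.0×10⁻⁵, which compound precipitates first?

Each salt precipitates once Q = Ksp for that salt.
For Ag₂SO₄: [SO₄²⁻] = (Ksp/[Ag⁺]^2) = 1.0 mol/L
For CaSO₄: [SO₄²⁻] = (Ksp/[Ca²⁺]) = 1.3×10⁻⁴ mol/L
The smaller threshold [SO₄²⁻] is reached first, so CaSO₄ precipitates first.

CaSO₄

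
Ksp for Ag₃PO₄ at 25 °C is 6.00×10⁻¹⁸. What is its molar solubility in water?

2.17×10⁻⁵ M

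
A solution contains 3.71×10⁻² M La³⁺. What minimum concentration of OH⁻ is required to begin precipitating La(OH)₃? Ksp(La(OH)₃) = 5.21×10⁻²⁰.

1.12×10⁻⁶ M

A salt starts to precipitate once the ion product Q reaches its Ksp.
La(OH)₃(s) ⇌ La³⁺(aq) + 3 OH⁻(aq)
Ksp = [La³⁺][OH⁻]^3 = [OH⁻]^3(3.71×10⁻²)
[OH⁻]^3 = 5.21×10⁻²⁰ / (3.71×10⁻²) = 1.40×10⁻¹⁸
[OH⁻] = 1.12×10⁻⁶ M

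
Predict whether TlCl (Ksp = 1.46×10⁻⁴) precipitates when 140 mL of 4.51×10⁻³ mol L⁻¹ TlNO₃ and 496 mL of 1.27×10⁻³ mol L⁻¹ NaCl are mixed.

No

Total volume after mixing = 140 + 496 = 636 mL.
[Tl⁺] = (4.51×10⁻³)(140)/636 = 9.93×10⁻⁴ mol L⁻¹
[Cl⁻] = (1.27×10⁻³)(496)/636 = 9.90×10⁻⁴ mol L⁻¹
Q = [Tl⁺][Cl⁻] = 9.83×10⁻⁷
Since Q (9.83×10⁻⁷) is less than Ksp (1.46×10⁻⁴), no TlCl precipitates.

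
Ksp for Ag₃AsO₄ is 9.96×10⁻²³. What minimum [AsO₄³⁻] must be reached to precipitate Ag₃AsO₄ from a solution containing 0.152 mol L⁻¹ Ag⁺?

Precipitation of each salt begins when its ion product equals Ksp.
Ag₃AsO₄(s) ⇌ 3 Ag⁺(aq) + AsO₄³⁻(aq)
Ksp = [Ag⁺]^3[AsO₄³⁻] = [AsO₄³⁻](0.152)^3
[AsO₄³⁻] = 9.96×10⁻²³ / (0.152)^3 = 2.84×10⁻²⁰
[AsO₄³⁻] = 2.84×10⁻²⁰ mol L⁻¹

2.84×10⁻²⁰ M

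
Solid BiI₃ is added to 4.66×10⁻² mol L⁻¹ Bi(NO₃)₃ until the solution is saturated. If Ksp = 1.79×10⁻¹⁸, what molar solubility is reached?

1.12×10⁻⁶ M

BiI₃(s) ⇌ Bi³⁺(aq) + 3 I⁻(aq)
With Bi³⁺ already at 4.66×10⁻² mol L⁻¹ and s small, take [Bi³⁺] ≈ 4.66×10⁻² mol L⁻¹ and [I⁻] = 3s.
Ksp = [Bi³⁺][I⁻]^3 = (4.66×10⁻²)(3s)^3
(3s)^3 = 1.79×10⁻¹⁸ / (4.66×10⁻²) = 3.84×10⁻¹⁷
s = 1.12×10⁻⁶ mol L⁻¹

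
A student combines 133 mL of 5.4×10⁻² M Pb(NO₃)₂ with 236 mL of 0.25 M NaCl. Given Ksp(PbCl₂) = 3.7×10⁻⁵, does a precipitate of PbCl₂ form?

Yes

After mixing, V = 133 mL + 236 mL = 369 mL.
[Pb²⁺] = (5.4×10⁻²)(133)/369 = 1.9×10⁻² M
[Cl⁻] = (0.25)(236)/369 = 0.16 M
Q = [Pb²⁺][Cl⁻]^2 = 5.0×10⁻⁴
Q = 5.0×10⁻⁴ > Ksp = 3.7×10⁻⁵, so the solution is supersaturated and PbCl₂ precipitates.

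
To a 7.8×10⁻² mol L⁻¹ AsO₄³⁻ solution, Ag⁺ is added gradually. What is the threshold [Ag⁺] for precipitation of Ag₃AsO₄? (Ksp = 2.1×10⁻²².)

The threshold for precipitation is Q = Ksp.
Ag₃AsO₄(s) ⇌ 3 Ag⁺(aq) + AsO₄³⁻(aq)
Ksp = [Ag⁺]^3[AsO₄³⁻] = [Ag⁺]^3(7.8×10⁻²)
[Ag⁺]^3 = 2.1×10⁻²² / (7.8×10⁻²) = 2.7×10⁻²¹
[Ag⁺] = 1.4×10⁻⁷ mol L⁻¹

1.4×10⁻⁷ M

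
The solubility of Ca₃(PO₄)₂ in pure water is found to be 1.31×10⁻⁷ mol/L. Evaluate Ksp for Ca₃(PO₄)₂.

Ksp = 4.17×10⁻³³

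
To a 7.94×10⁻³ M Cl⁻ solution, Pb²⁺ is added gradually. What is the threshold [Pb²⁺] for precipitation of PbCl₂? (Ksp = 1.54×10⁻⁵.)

0.244 M

The threshold for precipitation is Q = Ksp.
PbCl₂(s) ⇌ Pb²⁺(aq) + 2 Cl⁻(aq)
Ksp = [Pb²⁺][Cl⁻]^2 = [Pb²⁺](7.94×10⁻³)^2
[Pb²⁺] = 1.54×10⁻⁵ / (7.94×10⁻³)^2 = 0.244
[Pb²⁺] = 0.244 M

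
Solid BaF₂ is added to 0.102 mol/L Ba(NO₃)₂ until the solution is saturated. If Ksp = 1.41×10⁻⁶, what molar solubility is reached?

BaF₂(s) ⇌ Ba²⁺(aq) + 2 F⁻(aq)
Let s be the solubility of BaF₂ here. The common ion gives [Ba²⁺] ≈ 0.102 mol/L, and [F⁻] = 2s.
Ksp = [Ba²⁺][F⁻]^2 = (0.102)(2s)^2
(2s)^2 = 1.41×10⁻⁶ / (0.102) = 1.38×10⁻⁵
s = 1.86×10⁻³ mol/L

1.86×10⁻³ M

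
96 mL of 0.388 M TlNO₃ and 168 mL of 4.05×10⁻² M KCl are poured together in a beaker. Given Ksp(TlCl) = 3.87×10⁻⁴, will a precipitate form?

After mixing, V = 96 mL + 168 mL = 264 mL.
[Tl⁺] = (0.388)(96)/264 = 0.141 M
[Cl⁻] = (4.05×10⁻²)(168)/264 = 2.58×10⁻² M
Q = [Tl⁺][Cl⁻] = 3.64×10⁻³
Since Q (3.64×10⁻³) exceeds Ksp (3.87×10⁻⁴), TlCl will precipitate.

Yes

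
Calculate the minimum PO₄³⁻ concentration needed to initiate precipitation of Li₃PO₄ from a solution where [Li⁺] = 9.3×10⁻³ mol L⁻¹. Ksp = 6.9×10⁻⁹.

8.6×10⁻³ M

Each salt precipitates once Q = Ksp for that salt.
Li₃PO₄(s) ⇌ 3 Li⁺(aq) + PO₄³⁻(aq)
Ksp = [Li⁺]^3[PO₄³⁻] = [PO₄³⁻](9.3×10⁻³)^3
[PO₄³⁻] = 6.9×10⁻⁹ / (9.3×10⁻³)^3 = 8.6×10⁻³
[PO₄³⁻] = 8.6×10⁻³ mol L⁻¹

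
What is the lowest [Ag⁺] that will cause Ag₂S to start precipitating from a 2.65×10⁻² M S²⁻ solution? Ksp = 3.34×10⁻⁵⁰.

Precipitation begins when Q = Ksp.
Ag₂S(s) ⇌ 2 Ag⁺(aq) + S²⁻(aq)
Ksp = [Ag⁺]^2[S²⁻] = [Ag⁺]^2(2.65×10⁻²)
[Ag⁺]^2 = 3.34×10⁻⁵⁰ / (2.65×10⁻²) = 1.26×10⁻⁴⁸
[Ag⁺] = 1.12×10⁻²⁴ M

1.12×10⁻²⁴ M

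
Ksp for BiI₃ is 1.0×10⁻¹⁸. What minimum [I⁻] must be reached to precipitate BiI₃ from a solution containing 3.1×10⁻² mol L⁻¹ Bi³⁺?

3.2×10⁻⁶ M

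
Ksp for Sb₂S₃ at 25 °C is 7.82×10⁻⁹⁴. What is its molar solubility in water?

Sb₂S₃(s) ⇌ 2 Sb³⁺(aq) + 3 S²⁻(aq)
With molar solubility s: [Sb³⁺] = 2s, [S²⁻] = 3s.
Ksp = [Sb³⁺]^2[S²⁻]^3 = (2s)^2 · (3s)^3 = 108s^5
108s^5 = 7.82×10⁻⁹⁴  ⇒  s^5 = 7.24×10⁻⁹⁶
Taking the 5th root, s = 9.37×10⁻²⁰ mol L⁻¹.

9.37×10⁻²⁰ M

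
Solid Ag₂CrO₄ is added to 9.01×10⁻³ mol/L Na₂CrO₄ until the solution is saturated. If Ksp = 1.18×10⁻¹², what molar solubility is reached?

Ag₂CrO₄(s) ⇌ 2 Ag⁺(aq) + CrO₄²⁻(aq)
CrO₄²⁻ is already present at 9.01×10⁻³ mol/L. If s mol/L of Ag₂CrO₄ dissolves, [Ag⁺] = 2s while [CrO₄²⁻] ≈ 9.01×10⁻³ mol/L.
Ksp = [Ag⁺]^2[CrO₄²⁻] = (2s)^2(9.01×10⁻³)
(2s)^2 = 1.18×10⁻¹² / (9.01×10⁻³) = 1.31×10⁻¹⁰
s = 5.72×10⁻⁶ mol/L

5.72×10⁻⁶ M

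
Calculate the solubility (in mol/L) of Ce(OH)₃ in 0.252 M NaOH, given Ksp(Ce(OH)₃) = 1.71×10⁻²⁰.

Ce(OH)₃(s) ⇌ Ce³⁺(aq) + 3 OH⁻(aq)
With OH⁻ already at 0.252 M and s small, take [OH⁻] ≈ 0.252 M and [Ce³⁺] = s.
Ksp = [Ce³⁺][OH⁻]^3 = s(0.252)^3
s = 1.71×10⁻²⁰ / (0.252)^3 = 1.07×10⁻¹⁸
s = 1.07×10⁻¹⁸ M

1.07×10⁻¹⁸ M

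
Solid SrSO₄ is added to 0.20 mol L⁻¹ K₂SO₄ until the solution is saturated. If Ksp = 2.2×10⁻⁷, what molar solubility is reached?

SrSO₄(s) ⇌ Sr²⁺(aq) + SO₄²⁻(aq)
The solution already contains SO₄²⁻ at 0.20 mol L⁻¹. Let s be the molar solubility of SrSO₄.
[SO₄²⁻] ≈ 0.20 mol L⁻¹ (common ion dominates); [Sr²⁺] = s.
Ksp = [Sr²⁺][SO₄²⁻] = s(0.20)
s = 2.2×10⁻⁷ / (0.20) = 1.1×10⁻⁶
s = 1.1×10⁻⁶ mol L⁻¹

1.1×10⁻⁶ M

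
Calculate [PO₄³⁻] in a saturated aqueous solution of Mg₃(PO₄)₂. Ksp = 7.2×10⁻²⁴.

1.8×10⁻⁵ M

Mg₃(PO₄)₂(s) ⇌ 3 Mg²⁺(aq) + 2 PO₄³⁻(aq)
Call the molar solubility s, so that [Mg²⁺] = 3s and [PO₄³⁻] = 2s.
Ksp = [Mg²⁺]^3[PO₄³⁻]^2 = (3s)^3 · (2s)^2 = 108s^5 = 7.2×10⁻²⁴
s = 9.2×10⁻⁶ mol L⁻¹
[PO₄³⁻] = 2s = 1.8×10⁻⁵ mol L⁻¹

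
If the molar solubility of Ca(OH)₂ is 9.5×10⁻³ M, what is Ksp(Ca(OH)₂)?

Ksp = 3.4×10⁻⁶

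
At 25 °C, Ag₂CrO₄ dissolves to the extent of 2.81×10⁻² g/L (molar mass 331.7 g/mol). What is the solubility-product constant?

Ksp = 2.43×10⁻¹²

s = (2.81×10⁻² g L⁻¹)/(331.7 g mol⁻¹) = 8.4715×10⁻⁵ M
Ag₂CrO₄(s) ⇌ 2 Ag⁺(aq) + CrO₄²⁻(aq)
Call the molar solubility s, so that [Ag⁺] = 2s and [CrO₄²⁻] = s.
Ksp = [Ag⁺]^2[CrO₄²⁻] = (2s)^2 · s = 4s^3
Ksp = 4 × (8.4715×10⁻⁵)^3 = 2.43×10⁻¹²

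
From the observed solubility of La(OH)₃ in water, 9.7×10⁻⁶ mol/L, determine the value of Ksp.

Ksp = 2.4×10⁻¹⁹

La(OH)₃(s) ⇌ La³⁺(aq) + 3 OH⁻(aq)
If s mol/L of La(OH)₃ dissolves, [La³⁺] = s and [OH⁻] = 3s.
Ksp = [La³⁺][OH⁻]^3 = s · (3s)^3 = 27s^4
Ksp = 27 × (9.7×10⁻⁶)^4 = 2.4×10⁻¹⁹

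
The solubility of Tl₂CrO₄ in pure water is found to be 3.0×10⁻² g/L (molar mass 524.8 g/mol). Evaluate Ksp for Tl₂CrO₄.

Ksp = 7.5×10⁻¹³

Convert to molarity: s = 3.0×10⁻² / 524.8 = 5.716×10⁻⁵ mol/L
Tl₂CrO₄(s) ⇌ 2 Tl⁺(aq) + CrO₄²⁻(aq)
If s mol/L of Tl₂CrO₄ dissolves, [Tl⁺] = 2s and [CrO₄²⁻] = s.
Ksp = [Tl⁺]^2[CrO₄²⁻] = (2s)^2 · s = 4s^3
Ksp = 4 × (5.716×10⁻⁵)^3 = 7.5×10⁻¹³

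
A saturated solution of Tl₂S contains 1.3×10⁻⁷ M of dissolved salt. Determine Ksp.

Ksp = 8.8×10⁻²¹

Tl₂S(s) ⇌ 2 Tl⁺(aq) + S²⁻(aq)
With molar solubility s: [Tl⁺] = 2s, [S²⁻] = s.
Ksp = [Tl⁺]^2[S²⁻] = (2s)^2 · s = 4s^3
Ksp = 4 × (1.3×10⁻⁷)^3 = 8.8×10⁻²¹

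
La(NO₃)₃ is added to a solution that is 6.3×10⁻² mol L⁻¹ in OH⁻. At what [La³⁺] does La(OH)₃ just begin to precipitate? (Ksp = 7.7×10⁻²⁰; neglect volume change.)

Each salt precipitates once Q = Ksp for that salt.
La(OH)₃(s) ⇌ La³⁺(aq) + 3 OH⁻(aq)
Ksp = [La³⁺][OH⁻]^3 = [La³⁺](6.3×10⁻²)^3
[La³⁺] = 7.7×10⁻²⁰ / (6.3×10⁻²)^3 = 3.1×10⁻¹⁶
[La³⁺] = 3.1×10⁻¹⁶ mol L⁻¹

3.1×10⁻¹⁶ M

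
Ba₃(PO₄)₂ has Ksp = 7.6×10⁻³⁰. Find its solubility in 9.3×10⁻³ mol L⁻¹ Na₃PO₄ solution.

Ba₃(PO₄)₂(s) ⇌ 3 Ba²⁺(aq) + 2 PO₄³⁻(aq)
The solution already contains PO₄³⁻ at 9.3×10⁻³ mol L⁻¹. Let s be the molar solubility of Ba₃(PO₄)₂.
[PO₄³⁻] ≈ 9.3×10⁻³ mol L⁻¹ (common ion dominates); [Ba²⁺] = 3s.
Ksp = [Ba²⁺]^3[PO₄³⁻]^2 = (3s)^3(9.3×10⁻³)^2
(3s)^3 = 7.6×10⁻³⁰ / (9.3×10⁻³)^2 = 8.8×10⁻²⁶
s = 1.5×10⁻⁹ mol L⁻¹

1.5×10⁻⁹ M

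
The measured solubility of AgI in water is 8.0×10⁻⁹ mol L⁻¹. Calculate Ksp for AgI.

Ksp = 6.4×10⁻¹⁷

AgI(s) ⇌ Ag⁺(aq) + I⁻(aq)
Call the molar solubility s, so that [Ag⁺] = s and [I⁻] = s.
Ksp = [Ag⁺][I⁻] = s · s = s^2
Ksp = (8.0×10⁻⁹)^2 = 6.4×10⁻¹⁷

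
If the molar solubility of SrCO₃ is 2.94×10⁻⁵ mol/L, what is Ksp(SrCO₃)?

SrCO₃(s) ⇌ Sr²⁺(aq) + CO₃²⁻(aq)
If s mol/L of SrCO₃ dissolves, [Sr²⁺] = s and [CO₃²⁻] = s.
Ksp = [Sr²⁺][CO₃²⁻] = s · s = s^2
Ksp = (2.94×10⁻⁵)^2 = 8.64×10⁻¹⁰

Ksp = 8.64×10⁻¹⁰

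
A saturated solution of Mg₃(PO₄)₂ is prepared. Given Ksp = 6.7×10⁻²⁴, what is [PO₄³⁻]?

Mg₃(PO₄)₂(s) ⇌ 3 Mg²⁺(aq) + 2 PO₄³⁻(aq)
For each mole of Mg₃(PO₄)₂ that dissolves per liter, [Mg²⁺] = 3s and [PO₄³⁻] = 2s; let s denote this solubility.
Ksp = [Mg²⁺]^3[PO₄³⁻]^2 = (3s)^3 · (2s)^2 = 108s^5 = 6.7×10⁻²⁴
s = 9.1×10⁻⁶ M
[PO₄³⁻] = 2s = 1.8×10⁻⁵ M

1.8×10⁻⁵ M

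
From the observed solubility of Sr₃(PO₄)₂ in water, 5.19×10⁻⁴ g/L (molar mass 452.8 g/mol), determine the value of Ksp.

Ksp = 2.14×10⁻²⁸

s = (5.19×10⁻⁴ g L⁻¹)/(452.8 g mol⁻¹) = 1.1462×10⁻⁶ M
Sr₃(PO₄)₂(s) ⇌ 3 Sr²⁺(aq) + 2 PO₄³⁻(aq)
If s mol/L of Sr₃(PO₄)₂ dissolves, [Sr²⁺] = 3s and [PO₄³⁻] = 2s.
Ksp = [Sr²⁺]^3[PO₄³⁻]^2 = (3s)^3 · (2s)^2 = 108s^5
Ksp = 108 × (1.1462×10⁻⁶)^5 = 2.14×10⁻²⁸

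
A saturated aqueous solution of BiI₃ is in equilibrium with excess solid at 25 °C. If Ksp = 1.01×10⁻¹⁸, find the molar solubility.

BiI₃(s) ⇌ Bi³⁺(aq) + 3 I⁻(aq)
Call the molar solubility s, so that [Bi³⁺] = s and [I⁻] = 3s.
Ksp = [Bi³⁺][I⁻]^3 = s · (3s)^3 = 27s^4
27s^4 = 1.01×10⁻¹⁸  ⇒  s^4 = 3.74×10⁻²⁰
Taking the 4th root, s = 1.39×10⁻⁵ mol L⁻¹.

1.39×10⁻⁵ M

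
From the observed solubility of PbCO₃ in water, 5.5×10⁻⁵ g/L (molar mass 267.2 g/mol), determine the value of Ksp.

Ksp = 4.2×10⁻¹⁴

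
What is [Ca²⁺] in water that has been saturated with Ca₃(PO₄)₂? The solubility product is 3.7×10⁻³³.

3.8×10⁻⁷ M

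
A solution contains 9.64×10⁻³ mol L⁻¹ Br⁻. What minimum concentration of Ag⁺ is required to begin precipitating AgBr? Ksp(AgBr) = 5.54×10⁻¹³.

5.75×10⁻¹¹ M

Precipitation of each salt begins when its ion product equals Ksp.
AgBr(s) ⇌ Ag⁺(aq) + Br⁻(aq)
Ksp = [Ag⁺][Br⁻] = [Ag⁺](9.64×10⁻³)
[Ag⁺] = 5.54×10⁻¹³ / (9.64×10⁻³) = 5.75×10⁻¹¹
[Ag⁺] = 5.75×10⁻¹¹ mol L⁻¹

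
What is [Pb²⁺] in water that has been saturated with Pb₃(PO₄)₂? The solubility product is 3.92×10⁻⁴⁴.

Pb₃(PO₄)₂(s) ⇌ 3 Pb²⁺(aq) + 2 PO₄³⁻(aq)
With molar solubility s: [Pb²⁺] = 3s, [PO₄³⁻] = 2s.
Ksp = [Pb²⁺]^3[PO₄³⁻]^2 = (3s)^3 · (2s)^2 = 108s^5 = 3.92×10⁻⁴⁴
s = 8.17×10⁻¹⁰ mol L⁻¹
[Pb²⁺] = 3s = 2.45×10⁻⁹ mol L⁻¹

2.45×10⁻⁹ M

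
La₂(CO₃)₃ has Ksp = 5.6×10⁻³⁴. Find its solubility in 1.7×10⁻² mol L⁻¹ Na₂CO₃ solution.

5.3×10⁻¹⁵ M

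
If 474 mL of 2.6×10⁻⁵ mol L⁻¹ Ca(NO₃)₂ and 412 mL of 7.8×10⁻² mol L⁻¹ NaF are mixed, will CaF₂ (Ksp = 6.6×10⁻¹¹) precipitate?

After mixing, V = 474 mL + 412 mL = 886 mL.
[Ca²⁺] = (2.6×10⁻⁵)(474)/886 = 1.4×10⁻⁵ mol L⁻¹
[F⁻] = (7.8×10⁻²)(412)/886 = 3.6×10⁻² mol L⁻¹
Q = [Ca²⁺][F⁻]^2 = 1.8×10⁻⁸
Since Q (1.8×10⁻⁸) exceeds Ksp (6.6×10⁻¹¹), CaF₂ will precipitate.

Yes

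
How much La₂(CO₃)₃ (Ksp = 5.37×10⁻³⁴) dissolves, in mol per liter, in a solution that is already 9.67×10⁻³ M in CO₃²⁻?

1.22×10⁻¹⁴ M

La₂(CO₃)₃(s) ⇌ 2 La³⁺(aq) + 3 CO₃²⁻(aq)
Let s be the solubility of La₂(CO₃)₃ here. The common ion gives [CO₃²⁻] ≈ 9.67×10⁻³ M, and [La³⁺] = 2s.
Ksp = [La³⁺]^2[CO₃²⁻]^3 = (2s)^2(9.67×10⁻³)^3
(2s)^2 = 5.37×10⁻³⁴ / (9.67×10⁻³)^3 = 5.94×10⁻²⁸
s = 1.22×10⁻¹⁴ M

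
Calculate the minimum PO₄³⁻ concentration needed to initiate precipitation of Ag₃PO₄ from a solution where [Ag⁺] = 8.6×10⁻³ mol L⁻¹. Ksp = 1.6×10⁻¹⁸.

Each salt precipitates once Q = Ksp for that salt.
Ag₃PO₄(s) ⇌ 3 Ag⁺(aq) + PO₄³⁻(aq)
Ksp = [Ag⁺]^3[PO₄³⁻] = [PO₄³⁻](8.6×10⁻³)^3
[PO₄³⁻] = 1.6×10⁻¹⁸ / (8.6×10⁻³)^3 = 2.5×10⁻¹²
[PO₄³⁻] = 2.5×10⁻¹² mol L⁻¹

2.5×10⁻¹² M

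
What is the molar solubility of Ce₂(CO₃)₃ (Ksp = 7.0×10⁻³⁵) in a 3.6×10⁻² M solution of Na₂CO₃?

6.1×10⁻¹⁶ M

Ce₂(CO₃)₃(s) ⇌ 2 Ce³⁺(aq) + 3 CO₃²⁻(aq)
CO₃²⁻ is already present at 3.6×10⁻² M. If s mol/L of Ce₂(CO₃)₃ dissolves, [Ce³⁺] = 2s while [CO₃²⁻] ≈ 3.6×10⁻² M.
Ksp = [Ce³⁺]^2[CO₃²⁻]^3 = (2s)^2(3.6×10⁻²)^3
(2s)^2 = 7.0×10⁻³⁵ / (3.6×10⁻²)^3 = 1.5×10⁻³⁰
s = 6.1×10⁻¹⁶ M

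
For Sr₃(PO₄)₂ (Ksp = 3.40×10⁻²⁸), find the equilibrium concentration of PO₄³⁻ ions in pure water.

Sr₃(PO₄)₂(s) ⇌ 3 Sr²⁺(aq) + 2 PO₄³⁻(aq)
Call the molar solubility s, so that [Sr²⁺] = 3s and [PO₄³⁻] = 2s.
Ksp = [Sr²⁺]^3[PO₄³⁻]^2 = (3s)^3 · (2s)^2 = 108s^5 = 3.40×10⁻²⁸
s = 1.26×10⁻⁶ M
[PO₄³⁻] = 2s = 2.52×10⁻⁶ M

2.52×10⁻⁶ M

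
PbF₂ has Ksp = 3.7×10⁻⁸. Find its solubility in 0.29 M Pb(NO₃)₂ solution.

1.8×10⁻⁴ M

PbF₂(s) ⇌ Pb²⁺(aq) + 2 F⁻(aq)
Let s be the solubility of PbF₂ here. The common ion gives [Pb²⁺] ≈ 0.29 M, and [F⁻] = 2s.
Ksp = [Pb²⁺][F⁻]^2 = (0.29)(2s)^2
(2s)^2 = 3.7×10⁻⁸ / (0.29) = 1.3×10⁻⁷
s = 1.8×10⁻⁴ M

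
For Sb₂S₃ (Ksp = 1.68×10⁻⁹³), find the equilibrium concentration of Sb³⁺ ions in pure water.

Sb₂S₃(s) ⇌ 2 Sb³⁺(aq) + 3 S²⁻(aq)
With molar solubility s: [Sb³⁺] = 2s, [S²⁻] = 3s.
Ksp = [Sb³⁺]^2[S²⁻]^3 = (2s)^2 · (3s)^3 = 108s^5 = 1.68×10⁻⁹³
s = 1.09×10⁻¹⁹ mol/L
[Sb³⁺] = 2s = 2.18×10⁻¹⁹ mol/L

2.18×10⁻¹⁹ M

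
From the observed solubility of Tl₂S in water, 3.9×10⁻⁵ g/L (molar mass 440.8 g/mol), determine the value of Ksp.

Ksp = 2.8×10⁻²¹

Convert to molarity: s = 3.9×10⁻⁵ / 440.8 = 8.848×10⁻⁸ mol/L
Tl₂S(s) ⇌ 2 Tl⁺(aq) + S²⁻(aq)
For each mole of Tl₂S that dissolves per liter, [Tl⁺] = 2s and [S²⁻] = s; let s denote this solubility.
Ksp = [Tl⁺]^2[S²⁻] = (2s)^2 · s = 4s^3
Ksp = 4 × (8.848×10⁻⁸)^3 = 2.8×10⁻²¹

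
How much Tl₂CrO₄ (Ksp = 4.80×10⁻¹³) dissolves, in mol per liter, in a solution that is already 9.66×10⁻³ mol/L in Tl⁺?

5.14×10⁻⁹ M

Tl₂CrO₄(s) ⇌ 2 Tl⁺(aq) + CrO₄²⁻(aq)
The solution already contains Tl⁺ at 9.66×10⁻³ mol/L. Let s be the molar solubility of Tl₂CrO₄.
[Tl⁺] ≈ 9.66×10⁻³ mol/L (common ion dominates); [CrO₄²⁻] = s.
Ksp = [Tl⁺]^2[CrO₄²⁻] = (9.66×10⁻³)^2s
s = 4.80×10⁻¹³ / (9.66×10⁻³)^2 = 5.14×10⁻⁹
s = 5.14×10⁻⁹ mol/L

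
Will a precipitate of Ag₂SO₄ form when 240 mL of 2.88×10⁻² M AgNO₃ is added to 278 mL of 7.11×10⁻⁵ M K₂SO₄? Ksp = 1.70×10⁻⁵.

After mixing, V = 240 mL + 278 mL = 518 mL.
[Ag⁺] = (2.88×10⁻²)(240)/518 = 1.33×10⁻² M
[SO₄²⁻] = (7.11×10⁻⁵)(278)/518 = 3.82×10⁻⁵ M
Q = [Ag⁺]^2[SO₄²⁻] = 6.79×10⁻⁹
Q < Ksp (6.79×10⁻⁹ vs 1.70×10⁻⁵); the solution remains unsaturated and no precipitate forms.

No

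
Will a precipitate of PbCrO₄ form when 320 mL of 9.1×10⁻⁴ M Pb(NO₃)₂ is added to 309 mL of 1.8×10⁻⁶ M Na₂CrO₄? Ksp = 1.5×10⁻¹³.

Yes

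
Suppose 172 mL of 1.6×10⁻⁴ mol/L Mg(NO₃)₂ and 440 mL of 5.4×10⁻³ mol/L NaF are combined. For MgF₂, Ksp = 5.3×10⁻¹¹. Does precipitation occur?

Yes

After mixing, V = 172 mL + 440 mL = 612 mL.
[Mg²⁺] = (1.6×10⁻⁴)(172)/612 = 4.5×10⁻⁵ mol/L
[F⁻] = (5.4×10⁻³)(440)/612 = 3.9×10⁻³ mol/L
Q = [Mg²⁺][F⁻]^2 = 6.8×10⁻¹⁰
Q = 6.8×10⁻¹⁰ > Ksp = 5.3×10⁻¹¹, so the solution is supersaturated and MgF₂ precipitates.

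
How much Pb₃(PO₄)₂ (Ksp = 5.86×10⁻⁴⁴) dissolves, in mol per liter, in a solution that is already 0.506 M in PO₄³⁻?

Pb₃(PO₄)₂(s) ⇌ 3 Pb²⁺(aq) + 2 PO₄³⁻(aq)
With PO₄³⁻ already at 0.506 M and s small, take [PO₄³⁻] ≈ 0.506 M and [Pb²⁺] = 3s.
Ksp = [Pb²⁺]^3[PO₄³⁻]^2 = (3s)^3(0.506)^2
(3s)^3 = 5.86×10⁻⁴⁴ / (0.506)^2 = 2.29×10⁻⁴³
s = 2.04×10⁻¹⁵ M

2.04×10⁻¹⁵ M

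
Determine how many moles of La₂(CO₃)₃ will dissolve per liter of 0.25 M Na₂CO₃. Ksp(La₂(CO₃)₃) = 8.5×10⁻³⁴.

La₂(CO₃)₃(s) ⇌ 2 La³⁺(aq) + 3 CO₃²⁻(aq)
With CO₃²⁻ already at 0.25 M and s small, take [CO₃²⁻] ≈ 0.25 M and [La³⁺] = 2s.
Ksp = [La³⁺]^2[CO₃²⁻]^3 = (2s)^2(0.25)^3
(2s)^2 = 8.5×10⁻³⁴ / (0.25)^3 = 5.4×10⁻³²
s = 1.2×10⁻¹⁶ M

1.2×10⁻¹⁶ M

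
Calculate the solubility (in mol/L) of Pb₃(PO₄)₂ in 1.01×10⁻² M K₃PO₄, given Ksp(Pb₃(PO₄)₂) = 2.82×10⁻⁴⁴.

Pb₃(PO₄)₂(s) ⇌ 3 Pb²⁺(aq) + 2 PO₄³⁻(aq)
With PO₄³⁻ already at 1.01×10⁻² M and s small, take [PO₄³⁻] ≈ 1.01×10⁻² M and [Pb²⁺] = 3s.
Ksp = [Pb²⁺]^3[PO₄³⁻]^2 = (3s)^3(1.01×10⁻²)^2
(3s)^3 = 2.82×10⁻⁴⁴ / (1.01×10⁻²)^2 = 2.76×10⁻⁴⁰
s = 2.17×10⁻¹⁴ M

2.17×10⁻¹⁴ M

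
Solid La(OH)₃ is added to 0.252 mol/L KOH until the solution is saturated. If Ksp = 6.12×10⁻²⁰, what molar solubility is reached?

3.82×10⁻¹⁸ M

La(OH)₃(s) ⇌ La³⁺(aq) + 3 OH⁻(aq)
OH⁻ is already present at 0.252 mol/L. If s mol/L of La(OH)₃ dissolves, [La³⁺] = s while [OH⁻] ≈ 0.252 mol/L.
Ksp = [La³⁺][OH⁻]^3 = s(0.252)^3
s = 6.12×10⁻²⁰ / (0.252)^3 = 3.82×10⁻¹⁸
s = 3.82×10⁻¹⁸ mol/L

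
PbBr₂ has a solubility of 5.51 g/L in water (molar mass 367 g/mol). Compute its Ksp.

Ksp = 1.35×10⁻⁵

Molar solubility s = (5.51 g/L) / (367 g/mol) = 1.5014×10⁻² mol/L
PbBr₂(s) ⇌ Pb²⁺(aq) + 2 Br⁻(aq)
Call the molar solubility s, so that [Pb²⁺] = s and [Br⁻] = 2s.
Ksp = [Pb²⁺][Br⁻]^2 = s · (2s)^2 = 4s^3
Ksp = 4 × (1.5014×10⁻²)^3 = 1.35×10⁻⁵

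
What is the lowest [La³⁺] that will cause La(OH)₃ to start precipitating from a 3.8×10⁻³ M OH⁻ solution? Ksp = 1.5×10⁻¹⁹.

2.7×10⁻¹² M

Precipitation begins when Q = Ksp.
La(OH)₃(s) ⇌ La³⁺(aq) + 3 OH⁻(aq)
Ksp = [La³⁺][OH⁻]^3 = [La³⁺](3.8×10⁻³)^3
[La³⁺] = 1.5×10⁻¹⁹ / (3.8×10⁻³)^3 = 2.7×10⁻¹²
[La³⁺] = 2.7×10⁻¹² M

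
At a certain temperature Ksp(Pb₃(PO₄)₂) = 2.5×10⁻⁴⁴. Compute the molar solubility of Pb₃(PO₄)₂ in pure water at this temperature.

7.5×10⁻¹⁰ M

Pb₃(PO₄)₂(s) ⇌ 3 Pb²⁺(aq) + 2 PO₄³⁻(aq)
For each mole of Pb₃(PO₄)₂ that dissolves per liter, [Pb²⁺] = 3s and [PO₄³⁻] = 2s; let s denote this solubility.
Ksp = [Pb²⁺]^3[PO₄³⁻]^2 = (3s)^3 · (2s)^2 = 108s^5
108s^5 = 2.5×10⁻⁴⁴  ⇒  s^5 = 2.3×10⁻⁴⁶
s = 7.5×10⁻¹⁰ mol L⁻¹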